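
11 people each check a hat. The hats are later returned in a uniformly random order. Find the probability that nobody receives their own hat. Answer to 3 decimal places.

This is the derangement probability: permutations of 11 with no fixed point.
D(11) = 11! · (1 − 1/1! + 1/2! − ··· + (−1)^11/11!) = 14684570.
P = 14684570/39916800 = 1468457/3991680 ≈ 0.368.

0.368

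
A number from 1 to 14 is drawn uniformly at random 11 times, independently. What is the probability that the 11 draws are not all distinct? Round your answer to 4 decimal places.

P(all 11 different) = 14/14 · 13/14 · ··· · 4/14 ≈ 0.0036.
P(at least two equal) = 1 − 0.0036 = 0.9964.

0.9964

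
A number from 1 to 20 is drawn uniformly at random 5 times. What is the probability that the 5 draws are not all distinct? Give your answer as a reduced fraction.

P(all 5 different) = 20/20 · 19/20 · ··· · 16/20 = 2907/5000.
P(at least two equal) = 1 − 2907/5000 = 2093/5000.

2093/5000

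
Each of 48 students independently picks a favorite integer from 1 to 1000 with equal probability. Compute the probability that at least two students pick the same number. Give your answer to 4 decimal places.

It's easier to compute the probability that all 48 are distinct.
P(all distinct) = 1000/1000 · 999/1000 · ··· · 953/1000 ≈ 0.3178.
So the probability of at least one match is 1 − 0.3178 = 0.6822.

0.6822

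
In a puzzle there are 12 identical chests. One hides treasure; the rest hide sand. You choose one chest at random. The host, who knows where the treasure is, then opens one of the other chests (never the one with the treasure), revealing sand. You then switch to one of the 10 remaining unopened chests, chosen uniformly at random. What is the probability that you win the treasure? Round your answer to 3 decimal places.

Your original chest holds the treasure with probability 1/12, so the other 11 collectively hold it with probability 11/12.
The host can always find an empty chest to open, so this doesn't change that 11/12; it is now spread over the 10 remaining unopened chests.
P(win by switching) = (11/12) · (1/10) = 11/120 ≈ 0.092.

0.092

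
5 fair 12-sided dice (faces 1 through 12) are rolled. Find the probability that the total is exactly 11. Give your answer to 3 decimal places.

0.001

There are 12^5 = 248832 equally likely outcomes.
The number of ordered 5-tuples from {1,…,12} summing to 11 is 210.
P(sum = 11) = 210/248832 = 35/41472 ≈ 0.001.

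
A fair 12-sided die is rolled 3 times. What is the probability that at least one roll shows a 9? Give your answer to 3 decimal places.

P(no roll shows a 9) = (11/12)^3 ≈ 0.770.
P(at least one) = 1 − 0.770 = 0.230.

0.230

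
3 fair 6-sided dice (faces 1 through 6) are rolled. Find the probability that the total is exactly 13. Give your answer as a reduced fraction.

There are 6^3 = 216 equally likely outcomes.
The number of ordered 3-tuples from {1,…,6} summing to 13 is 21.
P(sum = 13) = 21/216 = 7/72.

7/72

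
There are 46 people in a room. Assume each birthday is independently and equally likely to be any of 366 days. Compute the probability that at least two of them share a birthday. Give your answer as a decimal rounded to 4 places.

0.9478

It's easier to compute the probability that all 46 are distinct.
P(all distinct) = 366/366 · 365/366 · ··· · 321/366 ≈ 0.0522.
So the probability of at least one match is 1 − 0.0522 = 0.9478.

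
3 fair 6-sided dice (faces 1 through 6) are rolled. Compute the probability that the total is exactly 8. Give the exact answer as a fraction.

7/72

There are 6^3 = 216 equally likely outcomes.
The number of ordered 3-tuples from {1,…,6} summing to 8 is 21.
P(sum = 8) = 21/216 = 7/72.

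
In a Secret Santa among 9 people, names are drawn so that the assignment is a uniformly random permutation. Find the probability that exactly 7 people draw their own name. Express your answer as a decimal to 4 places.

0.0001

Choose which 7 of the 9 are fixed: C(9,7) = 36 ways.
The remaining 2 must have no fixed point: D(2) = 1.
P = 36·1/362880 = 1/10080 ≈ 0.0001.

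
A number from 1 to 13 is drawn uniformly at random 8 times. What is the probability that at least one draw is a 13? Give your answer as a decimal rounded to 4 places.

P(no draw is a 13) = (12/13)^8 ≈ 0.5271.
P(at least one) = 1 − 0.5271 = 0.4729.

0.4729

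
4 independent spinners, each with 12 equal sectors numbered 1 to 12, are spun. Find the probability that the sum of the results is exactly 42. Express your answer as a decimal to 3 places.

There are 12^4 = 20736 equally likely outcomes.
The number of ordered 4-tuples from {1,…,12} summing to 42 is 84.
P(sum = 42) = 84/20736 = 7/1728 ≈ 0.004.

0.004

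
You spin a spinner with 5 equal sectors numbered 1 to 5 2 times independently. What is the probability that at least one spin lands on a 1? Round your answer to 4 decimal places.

0.3600

P(no spin lands on a 1) = (4/5)^2 ≈ 0.6400.
P(at least one) = 1 − 0.6400 = 0.3600.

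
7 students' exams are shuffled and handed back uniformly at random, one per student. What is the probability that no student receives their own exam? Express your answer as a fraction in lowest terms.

This is the derangement probability: permutations of 7 with no fixed point.
D(7) = 7! · (1 − 1/1! + 1/2! − ··· + (−1)^7/7!) = 1854.
P = 1854/5040 = 103/280.

103/280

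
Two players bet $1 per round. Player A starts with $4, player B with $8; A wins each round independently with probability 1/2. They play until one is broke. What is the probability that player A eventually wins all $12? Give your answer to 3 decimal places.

With a fair step, P(i) = ½P(i−1) + ½P(i+1) with P(0)=0, P(12)=1 has the linear solution P(i) = i/12.
P(4) = 4/12 = 1/3 ≈ 0.333.

0.333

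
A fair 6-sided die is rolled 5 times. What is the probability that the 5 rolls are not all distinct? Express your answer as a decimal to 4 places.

P(all 5 different) = 6/6 · 5/6 · ··· · 2/6 ≈ 0.0926.
P(at least two equal) = 1 − 0.0926 = 0.9074.

0.9074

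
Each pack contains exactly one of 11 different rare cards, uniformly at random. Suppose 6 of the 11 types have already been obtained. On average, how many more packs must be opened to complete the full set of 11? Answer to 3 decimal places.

25.117

Starting from 6 distinct types, each trial gives a new one with probability (11−i)/11 when i types are held, so the wait for the next new type is 11/(11−i).
E = 11/5 + 11/4 + 11/3 + 11/2 + 11/1 = 1507/60 ≈ 25.117.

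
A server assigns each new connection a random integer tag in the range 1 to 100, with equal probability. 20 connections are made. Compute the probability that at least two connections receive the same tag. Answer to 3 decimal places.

It's easier to compute the probability that all 20 are distinct.
P(all distinct) = 100/100 · 99/100 · ··· · 81/100 ≈ 0.130.
So the probability of at least one match is 1 − 0.130 = 0.870.

0.870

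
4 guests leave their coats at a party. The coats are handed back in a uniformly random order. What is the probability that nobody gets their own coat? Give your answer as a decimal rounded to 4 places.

0.3750

This is the derangement probability: permutations of 4 with no fixed point.
D(4) = 4! · (1 − 1/1! + 1/2! − ··· + (−1)^4/4!) = 9.
P = 9/24 = 3/8 ≈ 0.3750.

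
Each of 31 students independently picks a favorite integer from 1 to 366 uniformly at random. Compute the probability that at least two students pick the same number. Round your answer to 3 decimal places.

It's easier to compute the probability that all 31 are distinct.
P(all distinct) = 366/366 · 365/366 · ··· · 336/366 ≈ 0.271.
So the probability of at least one match is 1 − 0.271 = 0.729.

0.729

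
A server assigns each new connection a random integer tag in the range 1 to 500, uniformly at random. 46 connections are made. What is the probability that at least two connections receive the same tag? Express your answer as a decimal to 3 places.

It's easier to compute the probability that all 46 are distinct.
P(all distinct) = 500/500 · 499/500 · ··· · 455/500 ≈ 0.118.
So the probability of at least one match is 1 − 0.118 = 0.882.

0.882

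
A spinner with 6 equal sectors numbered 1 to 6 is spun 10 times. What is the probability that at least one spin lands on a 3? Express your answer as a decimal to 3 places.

P(no spin lands on a 3) = (5/6)^10 ≈ 0.162.
P(at least one) = 1 − 0.162 = 0.838.

0.838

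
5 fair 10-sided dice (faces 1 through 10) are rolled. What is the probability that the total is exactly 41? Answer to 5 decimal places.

0.00715

There are 10^5 = 100000 equally likely outcomes.
The number of ordered 5-tuples from {1,…,10} summing to 41 is 715.
P(sum = 41) = 715/100000 = 143/20000 ≈ 0.00715.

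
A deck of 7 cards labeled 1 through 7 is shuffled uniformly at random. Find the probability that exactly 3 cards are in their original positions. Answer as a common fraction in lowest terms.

Choose which 3 of the 7 are fixed: C(7,3) = 35 ways.
The remaining 4 must have no fixed point: D(4) = 9.
P = 35·9/5040 = 1/16.

1/16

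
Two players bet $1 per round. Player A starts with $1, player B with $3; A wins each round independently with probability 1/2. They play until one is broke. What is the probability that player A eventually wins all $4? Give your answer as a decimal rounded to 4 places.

0.2500

With a fair step, P(i) = ½P(i−1) + ½P(i+1) with P(0)=0, P(4)=1 has the linear solution P(i) = i/4.
P(1) = 1/4 ≈ 0.2500.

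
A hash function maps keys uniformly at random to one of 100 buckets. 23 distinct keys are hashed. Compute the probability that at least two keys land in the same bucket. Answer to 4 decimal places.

It's easier to compute the probability that all 23 are distinct.
P(all distinct) = 100/100 · 99/100 · ··· · 78/100 ≈ 0.0643.
So the probability of at least one match is 1 − 0.0643 = 0.9357.

0.9357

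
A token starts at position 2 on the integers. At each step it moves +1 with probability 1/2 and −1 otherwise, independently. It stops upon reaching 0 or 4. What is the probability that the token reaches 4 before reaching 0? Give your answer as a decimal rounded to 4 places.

With a fair step, P(i) = ½P(i−1) + ½P(i+1) with P(0)=0, P(4)=1 has the linear solution P(i) = i/4.
P(2) = 2/4 = 1/2 ≈ 0.5000.

0.5000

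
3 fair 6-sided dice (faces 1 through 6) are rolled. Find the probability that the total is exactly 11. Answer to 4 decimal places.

0.1250

There are 6^3 = 216 equally likely outcomes.
The number of ordered 3-tuples from {1,…,6} summing to 11 is 27.
P(sum = 11) = 27/216 = 1/8 ≈ 0.1250.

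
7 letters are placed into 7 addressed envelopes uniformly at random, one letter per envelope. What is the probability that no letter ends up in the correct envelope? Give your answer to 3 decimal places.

0.368

This is the derangement probability: permutations of 7 with no fixed point.
D(7) = 7! · (1 − 1/1! + 1/2! − ··· + (−1)^7/7!) = 1854.
P = 1854/5040 = 103/280 ≈ 0.368.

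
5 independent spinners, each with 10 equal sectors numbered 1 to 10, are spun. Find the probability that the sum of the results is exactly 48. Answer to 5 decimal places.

0.00015

There are 10^5 = 100000 equally likely outcomes.
The number of ordered 5-tuples from {1,…,10} summing to 48 is 15.
P(sum = 48) = 15/100000 = 3/20000 ≈ 0.00015.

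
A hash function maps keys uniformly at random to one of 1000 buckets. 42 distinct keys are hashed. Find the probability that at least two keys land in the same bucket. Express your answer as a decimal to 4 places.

It's easier to compute the probability that all 42 are distinct.
P(all distinct) = 1000/1000 · 999/1000 · ··· · 959/1000 ≈ 0.4176.
So the probability of at least one match is 1 − 0.4176 = 0.5824.

0.5824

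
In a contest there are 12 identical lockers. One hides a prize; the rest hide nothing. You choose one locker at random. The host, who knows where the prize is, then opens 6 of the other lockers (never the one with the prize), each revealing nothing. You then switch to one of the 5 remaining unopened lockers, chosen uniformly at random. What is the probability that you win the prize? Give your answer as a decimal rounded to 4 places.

0.1833

Your original locker holds the prize with probability 1/12, so the other 11 collectively hold it with probability 11/12.
The host can always find 6 empty lockers to open, so the reveals don't change that 11/12; it is now spread over the 5 remaining unopened lockers.
P(win by switching) = (11/12) · (1/5) = 11/60 ≈ 0.1833.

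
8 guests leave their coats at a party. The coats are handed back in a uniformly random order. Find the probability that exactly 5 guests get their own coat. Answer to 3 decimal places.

0.003

Choose which 5 of the 8 are fixed: C(8,5) = 56 ways.
The remaining 3 must have no fixed point: D(3) = 2.
P = 56·2/40320 = 1/360 ≈ 0.003.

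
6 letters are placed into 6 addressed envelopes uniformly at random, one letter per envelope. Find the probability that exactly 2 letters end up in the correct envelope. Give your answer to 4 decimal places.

0.1875

Choose which 2 of the 6 are fixed: C(6,2) = 15 ways.
The remaining 4 must have no fixed point: D(4) = 9.
P = 15·9/720 = 3/16 ≈ 0.1875.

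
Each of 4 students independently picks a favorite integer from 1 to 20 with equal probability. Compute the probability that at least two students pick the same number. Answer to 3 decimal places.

It's easier to compute the probability that all 4 are distinct.
P(all distinct) = 20/20 · 19/20 · ··· · 17/20 ≈ 0.727.
So the probability of at least one match is 1 − 0.727 = 0.273.

0.273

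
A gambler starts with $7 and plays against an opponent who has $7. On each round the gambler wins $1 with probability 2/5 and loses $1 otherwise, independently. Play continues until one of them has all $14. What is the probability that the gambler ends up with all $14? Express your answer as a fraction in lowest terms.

128/2315

Let r = q/p = (3/5)/(2/5) = 3/2. The recurrence P(i) = p·P(i+1) + q·P(i−1) with P(0)=0, P(14)=1 gives P(i) = (1 − r^i)/(1 − r^14).
P(7) = (1 − (3/2)^7) / (1 − (3/2)^14) = 128/2315.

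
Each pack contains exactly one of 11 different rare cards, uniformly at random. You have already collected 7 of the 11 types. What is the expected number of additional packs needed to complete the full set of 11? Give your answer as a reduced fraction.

275/12

Starting from 7 distinct types, each trial gives a new one with probability (11−i)/11 when i types are held, so the wait for the next new type is 11/(11−i).
E = 11/4 + 11/3 + 11/2 + 11/1 = 275/12.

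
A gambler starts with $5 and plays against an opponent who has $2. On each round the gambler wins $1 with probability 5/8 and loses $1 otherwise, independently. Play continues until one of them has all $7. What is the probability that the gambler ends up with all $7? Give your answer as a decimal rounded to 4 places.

Let r = q/p = (3/8)/(5/8) = 3/5. The recurrence P(i) = p·P(i+1) + q·P(i−1) with P(0)=0, P(7)=1 gives P(i) = (1 − r^i)/(1 − r^7).
P(5) = (1 − (3/5)^5) / (1 − (3/5)^7) = 36025/37969 ≈ 0.9488.

0.9488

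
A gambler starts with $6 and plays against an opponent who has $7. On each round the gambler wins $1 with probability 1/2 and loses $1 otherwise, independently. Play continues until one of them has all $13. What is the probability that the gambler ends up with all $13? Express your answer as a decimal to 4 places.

With a fair step, P(i) = ½P(i−1) + ½P(i+1) with P(0)=0, P(13)=1 has the linear solution P(i) = i/13.
P(6) = 6/13 ≈ 0.4615.

0.4615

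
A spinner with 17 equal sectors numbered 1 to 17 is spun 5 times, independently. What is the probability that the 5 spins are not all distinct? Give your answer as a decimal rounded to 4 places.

0.4770

P(all 5 different) = 17/17 · 16/17 · ··· · 13/17 ≈ 0.5230.
P(at least two equal) = 1 − 0.5230 = 0.4770.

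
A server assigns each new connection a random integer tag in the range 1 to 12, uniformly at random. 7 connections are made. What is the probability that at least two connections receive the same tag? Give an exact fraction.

It's easier to compute the probability that all 7 are distinct.
P(all distinct) = 12/12 · 11/12 · ··· · 6/12 = 385/3456.
So the probability of at least one match is 1 − 385/3456 = 3071/3456.

3071/3456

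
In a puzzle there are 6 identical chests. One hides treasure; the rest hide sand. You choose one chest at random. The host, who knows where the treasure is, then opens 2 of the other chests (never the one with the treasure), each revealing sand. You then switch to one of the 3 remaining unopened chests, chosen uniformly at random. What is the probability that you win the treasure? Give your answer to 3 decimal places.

Your original chest holds the treasure with probability 1/6, so the other 5 collectively hold it with probability 5/6.
The host can always find 2 empty chests to open, so the reveals don't change that 5/6; it is now spread over the 3 remaining unopened chests.
P(win by switching) = (5/6) · (1/3) = 5/18 ≈ 0.278.

0.278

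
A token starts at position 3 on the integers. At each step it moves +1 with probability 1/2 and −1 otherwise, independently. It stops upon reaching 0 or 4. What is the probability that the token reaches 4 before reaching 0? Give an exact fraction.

3/4

With a fair step, P(i) = ½P(i−1) + ½P(i+1) with P(0)=0, P(4)=1 has the linear solution P(i) = i/4.
P(3) = 3/4.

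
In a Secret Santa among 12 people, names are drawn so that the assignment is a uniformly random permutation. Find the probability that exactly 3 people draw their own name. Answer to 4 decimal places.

Choose which 3 of the 12 are fixed: C(12,3) = 220 ways.
The remaining 9 must have no fixed point: D(9) = 133496.
P = 220·133496/479001600 = 16687/272160 ≈ 0.0613.

0.0613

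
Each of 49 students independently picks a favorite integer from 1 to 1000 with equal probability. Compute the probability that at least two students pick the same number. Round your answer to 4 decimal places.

It's easier to compute the probability that all 49 are distinct.
P(all distinct) = 1000/1000 · 999/1000 · ··· · 952/1000 ≈ 0.3026.
So the probability of at least one match is 1 − 0.3026 = 0.6974.

0.6974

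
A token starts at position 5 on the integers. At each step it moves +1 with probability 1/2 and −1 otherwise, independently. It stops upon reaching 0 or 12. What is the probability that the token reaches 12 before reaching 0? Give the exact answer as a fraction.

With a fair step, P(i) = ½P(i−1) + ½P(i+1) with P(0)=0, P(12)=1 has the linear solution P(i) = i/12.
P(5) = 5/12.

5/12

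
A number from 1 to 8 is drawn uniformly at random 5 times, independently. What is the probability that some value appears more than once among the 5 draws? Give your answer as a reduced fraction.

P(all 5 different) = 8/8 · 7/8 · ··· · 4/8 = 105/512.
P(at least two equal) = 1 − 105/512 = 407/512.

407/512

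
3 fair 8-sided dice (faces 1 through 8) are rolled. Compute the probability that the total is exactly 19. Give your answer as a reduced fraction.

There are 8^3 = 512 equally likely outcomes.
The number of ordered 3-tuples from {1,…,8} summing to 19 is 21.
P(sum = 19) = 21/512.

21/512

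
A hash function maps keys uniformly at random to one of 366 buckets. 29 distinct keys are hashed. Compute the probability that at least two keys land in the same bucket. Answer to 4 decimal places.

It's easier to compute the probability that all 29 are distinct.
P(all distinct) = 366/366 · 365/366 · ··· · 338/366 ≈ 0.3201.
So the probability of at least one match is 1 − 0.3201 = 0.6799.

0.6799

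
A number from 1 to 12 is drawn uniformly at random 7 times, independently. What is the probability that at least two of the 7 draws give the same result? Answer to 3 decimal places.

0.889

P(all 7 different) = 12/12 · 11/12 · ··· · 6/12 ≈ 0.111.
P(at least two equal) = 1 − 0.111 = 0.889.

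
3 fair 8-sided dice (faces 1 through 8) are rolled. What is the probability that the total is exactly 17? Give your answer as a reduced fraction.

There are 8^3 = 512 equally likely outcomes.
The number of ordered 3-tuples from {1,…,8} summing to 17 is 36.
P(sum = 17) = 36/512 = 9/128.

9/128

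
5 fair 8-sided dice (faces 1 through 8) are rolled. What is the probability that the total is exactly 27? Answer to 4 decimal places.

0.0534

There are 8^5 = 32768 equally likely outcomes.
The number of ordered 5-tuples from {1,…,8} summing to 27 is 1750.
P(sum = 27) = 1750/32768 = 875/16384 ≈ 0.0534.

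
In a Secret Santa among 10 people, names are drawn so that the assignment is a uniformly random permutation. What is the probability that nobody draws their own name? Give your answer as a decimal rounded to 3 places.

0.368

This is the derangement probability: permutations of 10 with no fixed point.
D(10) = 10! · (1 − 1/1! + 1/2! − ··· + (−1)^10/10!) = 1334961.
P = 1334961/3628800 = 16481/44800 ≈ 0.368.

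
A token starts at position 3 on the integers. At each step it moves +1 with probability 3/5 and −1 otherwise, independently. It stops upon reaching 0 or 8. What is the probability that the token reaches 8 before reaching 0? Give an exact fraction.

Let r = q/p = (2/5)/(3/5) = 2/3. The recurrence P(i) = p·P(i+1) + q·P(i−1) with P(0)=0, P(8)=1 gives P(i) = (1 − r^i)/(1 − r^8).
P(3) = (1 − (2/3)^3) / (1 − (2/3)^8) = 4617/6305.

4617/6305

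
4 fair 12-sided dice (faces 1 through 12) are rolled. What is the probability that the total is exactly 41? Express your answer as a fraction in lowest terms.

5/864

There are 12^4 = 20736 equally likely outcomes.
The number of ordered 4-tuples from {1,…,12} summing to 41 is 120.
P(sum = 41) = 120/20736 = 5/864.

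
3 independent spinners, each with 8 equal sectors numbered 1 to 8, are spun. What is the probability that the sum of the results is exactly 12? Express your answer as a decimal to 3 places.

There are 8^3 = 512 equally likely outcomes.
The number of ordered 3-tuples from {1,…,8} summing to 12 is 46.
P(sum = 12) = 46/512 = 23/256 ≈ 0.090.

0.090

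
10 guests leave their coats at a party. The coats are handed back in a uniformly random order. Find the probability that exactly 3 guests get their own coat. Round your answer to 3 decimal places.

0.061

Choose which 3 of the 10 are fixed: C(10,3) = 120 ways.
The remaining 7 must have no fixed point: D(7) = 1854.
P = 120·1854/3628800 = 103/1680 ≈ 0.061.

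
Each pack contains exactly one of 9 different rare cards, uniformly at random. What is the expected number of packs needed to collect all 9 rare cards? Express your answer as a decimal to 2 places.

After i distinct types are collected, each trial gives a new one with probability (9−i)/9, so the expected wait for the next new type is 9/(9−i).
E = 9/9 + 9/8 + 9/7 + 9/6 + 9/5 + 9/4 + 9/3 + 9/2 + 9/1 = 7129/280 ≈ 25.46.

25.46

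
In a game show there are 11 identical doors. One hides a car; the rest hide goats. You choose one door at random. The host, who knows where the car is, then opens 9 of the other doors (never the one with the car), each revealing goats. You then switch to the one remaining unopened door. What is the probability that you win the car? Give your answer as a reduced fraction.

Your original door holds the car with probability 1/11, so the other 10 collectively hold it with probability 10/11.
The host can always find 9 empty doors to open, so the reveals don't change that 10/11; it is now spread over the 1 remaining unopened door.
P(win by switching) = (10/11) · (1/1) = 10/11.

10/11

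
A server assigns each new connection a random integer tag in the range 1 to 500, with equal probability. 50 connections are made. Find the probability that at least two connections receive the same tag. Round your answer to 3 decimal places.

It's easier to compute the probability that all 50 are distinct.
P(all distinct) = 500/500 · 499/500 · ··· · 451/500 ≈ 0.079.
So the probability of at least one match is 1 − 0.079 = 0.921.

0.921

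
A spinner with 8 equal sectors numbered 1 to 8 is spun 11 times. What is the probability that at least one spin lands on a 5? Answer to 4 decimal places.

P(no spin lands on a 5) = (7/8)^11 ≈ 0.2302.
P(at least one) = 1 − 0.2302 = 0.7698.

0.7698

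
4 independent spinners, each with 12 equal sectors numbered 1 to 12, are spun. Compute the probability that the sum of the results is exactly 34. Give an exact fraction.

5/162

There are 12^4 = 20736 equally likely outcomes.
The number of ordered 4-tuples from {1,…,12} summing to 34 is 640.
P(sum = 34) = 640/20736 = 5/162.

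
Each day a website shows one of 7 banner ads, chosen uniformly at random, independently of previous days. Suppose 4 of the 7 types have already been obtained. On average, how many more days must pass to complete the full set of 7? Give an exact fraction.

Starting from 4 distinct types, each trial gives a new one with probability (7−i)/7 when i types are held, so the wait for the next new type is 7/(7−i).
E = 7/3 + 7/2 + 7/1 = 77/6.

77/6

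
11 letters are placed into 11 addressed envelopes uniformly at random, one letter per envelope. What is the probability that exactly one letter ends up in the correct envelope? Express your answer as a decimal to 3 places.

Choose which one is fixed: C(11,1) = 11 ways.
The remaining 10 must have no fixed point: D(10) = 1334961.
P = 11·1334961/39916800 = 16481/44800 ≈ 0.368.

0.368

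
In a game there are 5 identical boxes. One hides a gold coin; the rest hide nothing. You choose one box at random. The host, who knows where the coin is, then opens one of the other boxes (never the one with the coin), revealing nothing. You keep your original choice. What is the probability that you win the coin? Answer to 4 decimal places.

The host can always open an empty box regardless of your choice, so this gives no information about your original box.
P(win by staying) = 1/5 ≈ 0.2000.

0.2000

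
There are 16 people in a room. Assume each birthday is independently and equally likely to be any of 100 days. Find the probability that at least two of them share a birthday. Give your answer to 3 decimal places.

It's easier to compute the probability that all 16 are distinct.
P(all distinct) = 100/100 · 99/100 · ··· · 85/100 ≈ 0.282.
So the probability of at least one match is 1 − 0.282 = 0.718.

0.718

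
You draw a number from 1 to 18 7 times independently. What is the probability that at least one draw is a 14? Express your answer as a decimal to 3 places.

P(no draw is a 14) = (17/18)^7 ≈ 0.670.
P(at least one) = 1 − 0.670 = 0.330.

0.330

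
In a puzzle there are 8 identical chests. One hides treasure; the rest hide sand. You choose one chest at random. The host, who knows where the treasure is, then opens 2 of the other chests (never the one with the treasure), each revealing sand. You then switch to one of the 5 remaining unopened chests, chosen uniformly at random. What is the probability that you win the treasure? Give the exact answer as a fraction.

7/40

Your original chest holds the treasure with probability 1/8, so the other 7 collectively hold it with probability 7/8.
The host can always find 2 empty chests to open, so the reveals don't change that 7/8; it is now spread over the 5 remaining unopened chests.
P(win by switching) = (7/8) · (1/5) = 7/40.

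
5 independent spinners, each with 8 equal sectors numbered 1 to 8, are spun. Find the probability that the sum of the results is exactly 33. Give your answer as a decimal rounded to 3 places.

0.010

There are 8^5 = 32768 equally likely outcomes.
The number of ordered 5-tuples from {1,…,8} summing to 33 is 330.
P(sum = 33) = 330/32768 = 165/16384 ≈ 0.010.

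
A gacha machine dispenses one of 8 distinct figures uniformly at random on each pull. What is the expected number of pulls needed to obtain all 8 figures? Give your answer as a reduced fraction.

After i distinct types are collected, each trial gives a new one with probability (8−i)/8, so the expected wait for the next new type is 8/(8−i).
E = 8/8 + 8/7 + 8/6 + 8/5 + 8/4 + 8/3 + 8/2 + 8/1 = 761/35.

761/35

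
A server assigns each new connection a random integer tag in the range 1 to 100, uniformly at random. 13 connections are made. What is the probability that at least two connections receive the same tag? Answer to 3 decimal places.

0.557

It's easier to compute the probability that all 13 are distinct.
P(all distinct) = 100/100 · 99/100 · ··· · 88/100 ≈ 0.443.
So the probability of at least one match is 1 − 0.443 = 0.557.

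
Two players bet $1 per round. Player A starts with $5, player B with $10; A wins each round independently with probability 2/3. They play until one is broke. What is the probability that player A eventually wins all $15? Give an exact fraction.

1024/1057

Let r = q/p = (1/3)/(2/3) = 1/2. The recurrence P(i) = p·P(i+1) + q·P(i−1) with P(0)=0, P(15)=1 gives P(i) = (1 − r^i)/(1 − r^15).
P(5) = (1 − (1/2)^5) / (1 − (1/2)^15) = 1024/1057.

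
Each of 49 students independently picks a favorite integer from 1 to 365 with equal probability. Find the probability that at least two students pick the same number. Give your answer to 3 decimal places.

0.966

It's easier to compute the probability that all 49 are distinct.
P(all distinct) = 365/365 · 364/365 · ··· · 317/365 ≈ 0.034.
So the probability of at least one match is 1 − 0.034 = 0.966.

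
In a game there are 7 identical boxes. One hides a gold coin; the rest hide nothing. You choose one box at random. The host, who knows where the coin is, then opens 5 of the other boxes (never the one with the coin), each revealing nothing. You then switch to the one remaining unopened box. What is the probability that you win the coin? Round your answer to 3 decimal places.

Your original box holds the coin with probability 1/7, so the other 6 collectively hold it with probability 6/7.
The host can always find 5 empty boxes to open, so the reveals don't change that 6/7; it is now spread over the 1 remaining unopened box.
P(win by switching) = (6/7) · (1/1) = 6/7 ≈ 0.857.

0.857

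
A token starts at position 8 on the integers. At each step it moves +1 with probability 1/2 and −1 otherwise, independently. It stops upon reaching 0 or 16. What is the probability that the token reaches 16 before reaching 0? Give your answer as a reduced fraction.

With a fair step, P(i) = ½P(i−1) + ½P(i+1) with P(0)=0, P(16)=1 has the linear solution P(i) = i/16.
P(8) = 8/16 = 1/2.

1/2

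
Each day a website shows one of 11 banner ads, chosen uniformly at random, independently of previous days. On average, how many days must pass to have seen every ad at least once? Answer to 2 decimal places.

33.22

After i distinct types are collected, each trial gives a new one with probability (11−i)/11, so the expected wait for the next new type is 11/(11−i).
E = 11/11 + 11/10 + 11/9 + 11/8 + 11/7 + 11/6 + 11/5 + 11/4 + 11/3 + 11/2 + 11/1 = 83711/2520 ≈ 33.22.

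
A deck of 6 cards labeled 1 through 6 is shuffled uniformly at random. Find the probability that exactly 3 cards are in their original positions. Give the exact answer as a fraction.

1/18

Choose which 3 of the 6 are fixed: C(6,3) = 20 ways.
The remaining 3 must have no fixed point: D(3) = 2.
P = 20·2/720 = 1/18.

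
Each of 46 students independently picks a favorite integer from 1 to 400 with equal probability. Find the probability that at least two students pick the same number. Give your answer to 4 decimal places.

0.9322

It's easier to compute the probability that all 46 are distinct.
P(all distinct) = 400/400 · 399/400 · ··· · 355/400 ≈ 0.0678.
So the probability of at least one match is 1 − 0.0678 = 0.9322.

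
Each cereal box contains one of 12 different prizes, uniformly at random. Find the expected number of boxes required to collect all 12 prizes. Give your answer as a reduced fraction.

86021/2310

After i distinct types are collected, each trial gives a new one with probability (12−i)/12, so the expected wait for the next new type is 12/(12−i).
E = 12/12 + 12/11 + 12/10 + 12/9 + 12/8 + 12/7 + 12/6 + 12/5 + 12/4 + 12/3 + 12/2 + 12/1 = 86021/2310.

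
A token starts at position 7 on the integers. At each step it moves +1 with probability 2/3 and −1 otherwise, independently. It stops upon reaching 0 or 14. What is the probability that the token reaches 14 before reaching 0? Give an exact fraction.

Let r = q/p = (1/3)/(2/3) = 1/2. The recurrence P(i) = p·P(i+1) + q·P(i−1) with P(0)=0, P(14)=1 gives P(i) = (1 − r^i)/(1 − r^14).
P(7) = (1 − (1/2)^7) / (1 − (1/2)^14) = 128/129.

128/129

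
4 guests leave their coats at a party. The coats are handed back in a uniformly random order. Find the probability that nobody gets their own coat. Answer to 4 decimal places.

This is the derangement probability: permutations of 4 with no fixed point.
D(4) = 4! · (1 − 1/1! + 1/2! − ··· + (−1)^4/4!) = 9.
P = 9/24 = 3/8 ≈ 0.3750.

0.3750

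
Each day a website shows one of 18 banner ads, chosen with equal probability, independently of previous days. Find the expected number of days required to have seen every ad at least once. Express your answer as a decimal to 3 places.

62.912

After i distinct types are collected, each trial gives a new one with probability (18−i)/18, so the expected wait for the next new type is 18/(18−i).
E = 18/18 + 18/17 + 18/16 + 18/15 + 18/14 + 18/13 + 18/12 + 18/11 + 18/10 + 18/9 + 18/8 + 18/7 + 18/6 + 18/5 + 18/4 + 18/3 + 18/2 + 18/1 = 42822903/680680 ≈ 62.912.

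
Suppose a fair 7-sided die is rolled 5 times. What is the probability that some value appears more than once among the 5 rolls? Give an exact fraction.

P(all 5 different) = 7/7 · 6/7 · ··· · 3/7 = 360/2401.
P(at least two equal) = 1 − 360/2401 = 2041/2401.

2041/2401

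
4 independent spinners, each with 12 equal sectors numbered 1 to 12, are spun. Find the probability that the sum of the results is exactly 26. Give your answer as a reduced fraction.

There are 12^4 = 20736 equally likely outcomes.
The number of ordered 4-tuples from {1,…,12} summing to 26 is 1156.
P(sum = 26) = 1156/20736 = 289/5184.

289/5184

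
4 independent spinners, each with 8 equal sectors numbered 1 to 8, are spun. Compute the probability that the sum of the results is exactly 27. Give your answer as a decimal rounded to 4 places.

0.0137

There are 8^4 = 4096 equally likely outcomes.
The number of ordered 4-tuples from {1,…,8} summing to 27 is 56.
P(sum = 27) = 56/4096 = 7/512 ≈ 0.0137.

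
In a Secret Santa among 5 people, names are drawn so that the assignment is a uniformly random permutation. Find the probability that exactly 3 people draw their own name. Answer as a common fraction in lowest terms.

Choose which 3 of the 5 are fixed: C(5,3) = 10 ways.
The remaining 2 must have no fixed point: D(2) = 1.
P = 10·1/120 = 1/12.

1/12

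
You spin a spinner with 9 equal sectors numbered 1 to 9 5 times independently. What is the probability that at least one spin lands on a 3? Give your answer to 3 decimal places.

P(no spin lands on a 3) = (8/9)^5 ≈ 0.555.
P(at least one) = 1 − 0.555 = 0.445.

0.445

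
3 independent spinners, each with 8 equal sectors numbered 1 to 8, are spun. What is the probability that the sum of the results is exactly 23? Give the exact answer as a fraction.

There are 8^3 = 512 equally likely outcomes.
The number of ordered 3-tuples from {1,…,8} summing to 23 is 3.
P(sum = 23) = 3/512.

3/512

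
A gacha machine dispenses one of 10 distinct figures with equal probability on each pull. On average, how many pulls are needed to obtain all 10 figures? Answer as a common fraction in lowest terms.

After i distinct types are collected, each trial gives a new one with probability (10−i)/10, so the expected wait for the next new type is 10/(10−i).
E = 10/10 + 10/9 + 10/8 + 10/7 + 10/6 + 10/5 + 10/4 + 10/3 + 10/2 + 10/1 = 7381/252.

7381/252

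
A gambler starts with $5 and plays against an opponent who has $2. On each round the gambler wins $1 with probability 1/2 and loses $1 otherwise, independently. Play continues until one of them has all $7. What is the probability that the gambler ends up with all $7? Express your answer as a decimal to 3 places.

0.714

With a fair step, P(i) = ½P(i−1) + ½P(i+1) with P(0)=0, P(7)=1 has the linear solution P(i) = i/7.
P(5) = 5/7 ≈ 0.714.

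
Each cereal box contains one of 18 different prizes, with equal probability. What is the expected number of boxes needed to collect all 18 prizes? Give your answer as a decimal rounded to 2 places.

62.91

After i distinct types are collected, each trial gives a new one with probability (18−i)/18, so the expected wait for the next new type is 18/(18−i).
E = 18/18 + 18/17 + 18/16 + 18/15 + 18/14 + 18/13 + 18/12 + 18/11 + 18/10 + 18/9 + 18/8 + 18/7 + 18/6 + 18/5 + 18/4 + 18/3 + 18/2 + 18/1 = 42822903/680680 ≈ 62.91.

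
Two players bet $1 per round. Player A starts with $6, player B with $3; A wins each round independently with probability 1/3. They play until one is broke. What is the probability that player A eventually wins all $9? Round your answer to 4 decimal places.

Let r = q/p = (2/3)/(1/3) = 2. The recurrence P(i) = p·P(i+1) + q·P(i−1) with P(0)=0, P(9)=1 gives P(i) = (1 − r^i)/(1 − r^9).
P(6) = (1 − (2)^6) / (1 − (2)^9) = 9/73 ≈ 0.1233.

0.1233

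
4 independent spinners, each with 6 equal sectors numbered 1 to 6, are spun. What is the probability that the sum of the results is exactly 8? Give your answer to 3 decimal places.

0.027

There are 6^4 = 1296 equally likely outcomes.
The number of ordered 4-tuples from {1,…,6} summing to 8 is 35.
P(sum = 8) = 35/1296 ≈ 0.027.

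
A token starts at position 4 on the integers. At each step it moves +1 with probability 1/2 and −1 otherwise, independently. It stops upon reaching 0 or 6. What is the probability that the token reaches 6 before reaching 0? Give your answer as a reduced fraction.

With a fair step, P(i) = ½P(i−1) + ½P(i+1) with P(0)=0, P(6)=1 has the linear solution P(i) = i/6.
P(4) = 4/6 = 2/3.

2/3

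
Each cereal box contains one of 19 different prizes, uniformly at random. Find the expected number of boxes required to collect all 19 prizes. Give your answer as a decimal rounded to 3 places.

67.407

After i distinct types are collected, each trial gives a new one with probability (19−i)/19, so the expected wait for the next new type is 19/(19−i).
E = 19/19 + 19/18 + 19/17 + 19/16 + 19/15 + 19/14 + 19/13 + 19/12 + 19/11 + 19/10 + 19/9 + 19/8 + 19/7 + 19/6 + 19/5 + 19/4 + 19/3 + 19/2 + 19/1 = 275295799/4084080 ≈ 67.407.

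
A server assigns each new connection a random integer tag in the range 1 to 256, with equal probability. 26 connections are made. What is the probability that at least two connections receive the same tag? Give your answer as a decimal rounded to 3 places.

0.731

It's easier to compute the probability that all 26 are distinct.
P(all distinct) = 256/256 · 255/256 · ··· · 231/256 ≈ 0.269.
So the probability of at least one match is 1 − 0.269 = 0.731.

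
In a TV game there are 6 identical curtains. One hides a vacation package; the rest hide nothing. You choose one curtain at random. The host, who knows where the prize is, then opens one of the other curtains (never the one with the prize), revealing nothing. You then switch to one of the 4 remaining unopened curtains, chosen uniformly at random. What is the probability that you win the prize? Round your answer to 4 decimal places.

0.2083

Your original curtain holds the prize with probability 1/6, so the other 5 collectively hold it with probability 5/6.
The host can always find an empty curtain to open, so this doesn't change that 5/6; it is now spread over the 4 remaining unopened curtains.
P(win by switching) = (5/6) · (1/4) = 5/24 ≈ 0.2083.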